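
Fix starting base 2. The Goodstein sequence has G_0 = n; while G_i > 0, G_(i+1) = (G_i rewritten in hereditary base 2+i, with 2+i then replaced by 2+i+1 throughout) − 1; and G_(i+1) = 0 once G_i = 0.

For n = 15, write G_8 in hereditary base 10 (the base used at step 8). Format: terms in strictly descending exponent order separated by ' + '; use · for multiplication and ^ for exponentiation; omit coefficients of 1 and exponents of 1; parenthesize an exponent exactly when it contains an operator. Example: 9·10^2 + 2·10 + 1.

base 2: 15 = 2^(2 + 1) + 2^2 + 2 + 1; at 3: 3^(3 + 1) + 3^3 + 3 + 1 = 112; next = 111
base 3: 111 = 3^(3 + 1) + 3^3 + 3; at 4: 4^(4 + 1) + 4^4 + 4 = 1284; next = 1283
base 4: 1283 = 4^(4 + 1) + 4^4 + 3; at 5: 5^(5 + 1) + 5^5 + 3 = 18753; next = 18752
base 5: 18752 = 5^(5 + 1) + 5^5 + 2; at 6: 6^(6 + 1) + 6^6 + 2 = 326594; next = 326593
base 6: 326593 = 6^(6 + 1) + 6^6 + 1; at 7: 7^(7 + 1) + 7^7 + 1 = 6588345; next = 6588344
base 7: 6588344 = 7^(7 + 1) + 7^7; at 8: 8^(8 + 1) + 8^8 = 150994944; next = 150994943
base 8: 150994943 = 8^(8 + 1) + 7·8^7 + 7·8^6 + 7·8^5 + 7·8^4 + 7·8^3 + 7·8^2 + 7·8 + 7; at 9: 9^(9 + 1) + 7·9^7 + 7·9^6 + 7·9^5 + 7·9^4 + 7·9^3 + 7·9^2 + 7·9 + 7 = 3524450281; next = 3524450280
base 9: 3524450280 = 9^(9 + 1) + 7·9^7 + 7·9^6 + 7·9^5 + 7·9^4 + 7·9^3 + 7·9^2 + 7·9 + 6; at 10: 10^(10 + 1) + 7·10^7 + 7·10^6 + 7·10^5 + 7·10^4 + 7·10^3 + 7·10^2 + 7·10 + 6 = 100077777776; next = 100077777775

10^(10 + 1) + 7·10^7 + 7·10^6 + 7·10^5 + 7·10^4 + 7·10^3 + 7·10^2 + 7·10 + 5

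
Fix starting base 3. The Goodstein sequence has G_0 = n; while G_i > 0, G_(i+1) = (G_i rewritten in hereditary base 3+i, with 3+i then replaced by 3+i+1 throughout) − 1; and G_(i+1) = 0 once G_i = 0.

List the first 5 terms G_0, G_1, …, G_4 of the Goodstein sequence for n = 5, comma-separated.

5, 5, 5, 5, 4

step 0: 5 = 3 + 2; sub 4 for 3: 4 + 2; = 6; G_1 = 6−1 = 5
step 1: 5 = 4 + 1; sub 5 for 4: 5 + 1; = 6; G_2 = 6−1 = 5
step 2: 5 = 5; sub 6 for 5: 6; = 6; G_3 = 6−1 = 5
step 3: 5 = 5; sub 7 for 6: 5; = 5; G_4 = 5−1 = 4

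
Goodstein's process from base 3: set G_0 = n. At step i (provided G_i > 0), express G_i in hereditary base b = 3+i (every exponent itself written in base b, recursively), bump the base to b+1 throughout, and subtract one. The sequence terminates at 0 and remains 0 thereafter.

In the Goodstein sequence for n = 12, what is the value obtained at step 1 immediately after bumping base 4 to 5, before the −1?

G_0 = 12. HB_3(12) = 3^2 + 3. Bump = 20. G_1 = 19.
G_1 = 19. HB_4(19) = 4^2 + 3. Bump = 28. G_2 = 27.

28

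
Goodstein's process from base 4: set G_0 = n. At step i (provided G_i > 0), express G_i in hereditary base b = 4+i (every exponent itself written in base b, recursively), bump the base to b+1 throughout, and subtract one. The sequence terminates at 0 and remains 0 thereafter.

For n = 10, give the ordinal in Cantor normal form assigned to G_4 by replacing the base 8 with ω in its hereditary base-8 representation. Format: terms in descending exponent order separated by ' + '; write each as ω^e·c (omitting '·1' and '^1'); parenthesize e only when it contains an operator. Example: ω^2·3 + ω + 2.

ω + 5

step 0: 10 = 2·4 + 2; sub 5 for 4: 2·5 + 2; = 12; G_1 = 12−1 = 11
step 1: 11 = 2·5 + 1; sub 6 for 5: 2·6 + 1; = 13; G_2 = 13−1 = 12
step 2: 12 = 2·6; sub 7 for 6: 2·7; = 14; G_3 = 14−1 = 13
step 3: 13 = 7 + 6; sub 8 for 7: 8 + 6; = 14; G_4 = 14−1 = 13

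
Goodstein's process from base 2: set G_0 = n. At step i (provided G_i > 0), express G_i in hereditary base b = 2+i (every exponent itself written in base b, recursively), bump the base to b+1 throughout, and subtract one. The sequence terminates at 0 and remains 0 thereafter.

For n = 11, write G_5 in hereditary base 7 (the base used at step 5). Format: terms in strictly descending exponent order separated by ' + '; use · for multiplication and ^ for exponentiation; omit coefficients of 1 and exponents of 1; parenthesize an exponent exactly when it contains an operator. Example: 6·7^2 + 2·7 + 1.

7^(7 + 1)

base 2: 11 = 2^(2 + 1) + 2 + 1; at 3: 3^(3 + 1) + 3 + 1 = 85; next = 84
base 3: 84 = 3^(3 + 1) + 3; at 4: 4^(4 + 1) + 4 = 1028; next = 1027
base 4: 1027 = 4^(4 + 1) + 3; at 5: 5^(5 + 1) + 3 = 15628; next = 15627
base 5: 15627 = 5^(5 + 1) + 2; at 6: 6^(6 + 1) + 2 = 279938; next = 279937
base 6: 279937 = 6^(6 + 1) + 1; at 7: 7^(7 + 1) + 1 = 5764802; next = 5764801
base 7: 5764801 = 7^(7 + 1); at 8: 8^(8 + 1) = 134217728; next = 134217727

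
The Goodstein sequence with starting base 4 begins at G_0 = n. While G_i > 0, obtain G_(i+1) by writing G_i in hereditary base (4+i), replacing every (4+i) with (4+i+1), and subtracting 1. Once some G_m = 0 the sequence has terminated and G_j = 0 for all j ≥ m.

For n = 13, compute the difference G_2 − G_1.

i=0: 13 = 3·4 + 1 (b=4); 4→5: 3·5 + 1 = 16; 16−1 = 15
i=1: 15 = 3·5 (b=5); 5→6: 3·6 = 18; 18−1 = 17

2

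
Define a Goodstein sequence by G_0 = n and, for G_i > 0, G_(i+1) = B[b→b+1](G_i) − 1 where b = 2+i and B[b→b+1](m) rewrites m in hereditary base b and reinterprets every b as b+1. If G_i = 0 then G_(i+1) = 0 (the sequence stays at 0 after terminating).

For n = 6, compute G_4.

base 2: 6 = 2^2 + 2; at 3: 3^3 + 3 = 30; next = 29
base 3: 29 = 3^3 + 2; at 4: 4^4 + 2 = 258; next = 257
base 4: 257 = 4^4 + 1; at 5: 5^5 + 1 = 3126; next = 3125
base 5: 3125 = 5^5; at 6: 6^6 = 46656; next = 46655
base 6: 46655 = 5·6^5 + 5·6^4 + 5·6^3 + 5·6^2 + 5·6 + 5; at 7: 5·7^5 + 5·7^4 + 5·7^3 + 5·7^2 + 5·7 + 5 = 98040; next = 98039

46655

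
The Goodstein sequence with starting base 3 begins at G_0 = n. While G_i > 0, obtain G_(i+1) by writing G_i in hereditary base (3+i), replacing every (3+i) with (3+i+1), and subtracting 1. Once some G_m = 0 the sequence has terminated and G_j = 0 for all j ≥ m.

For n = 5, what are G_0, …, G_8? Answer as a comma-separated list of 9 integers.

[0] 5 ≡ 3 + 2 (base 3). Lift 4: 6. −1: 5.
[1] 5 ≡ 4 + 1 (base 4). Lift 5: 6. −1: 5.
[2] 5 ≡ 5 (base 5). Lift 6: 6. −1: 5.
[3] 5 ≡ 5 (base 6). Lift 7: 5. −1: 4.
[4] 4 ≡ 4 (base 7). Lift 8: 4. −1: 3.
[5] 3 ≡ 3 (base 8). Lift 9: 3. −1: 2.
[6] 2 ≡ 2 (base 9). Lift 10: 2. −1: 1.
[7] 1 ≡ 1 (base 10). Lift 11: 1. −1: 0.

5, 5, 5, 5, 4, 3, 2, 1, 0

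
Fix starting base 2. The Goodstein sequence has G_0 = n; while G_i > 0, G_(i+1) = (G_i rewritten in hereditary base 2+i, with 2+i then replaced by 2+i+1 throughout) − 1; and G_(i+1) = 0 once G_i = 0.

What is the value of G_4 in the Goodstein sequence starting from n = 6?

G_0=6  [base 2] 2^2 + 2  →[2↦3]→  3^3 + 3 = 30  −1 ⇒ G_1=29
G_1=29  [base 3] 3^3 + 2  →[3↦4]→  4^4 + 2 = 258  −1 ⇒ G_2=257
G_2=257  [base 4] 4^4 + 1  →[4↦5]→  5^5 + 1 = 3126  −1 ⇒ G_3=3125
G_3=3125  [base 5] 5^5  →[5↦6]→  6^6 = 46656  −1 ⇒ G_4=46655
G_4=46655  [base 6] 5·6^5 + 5·6^4 + 5·6^3 + 5·6^2 + 5·6 + 5  →[6↦7]→  5·7^5 + 5·7^4 + 5·7^3 + 5·7^2 + 5·7 + 5 = 98040  −1 ⇒ G_5=98039

46655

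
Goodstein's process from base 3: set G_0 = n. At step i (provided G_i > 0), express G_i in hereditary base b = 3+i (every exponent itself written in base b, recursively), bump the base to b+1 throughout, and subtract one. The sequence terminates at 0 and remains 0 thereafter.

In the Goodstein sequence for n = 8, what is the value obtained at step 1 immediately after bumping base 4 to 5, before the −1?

G_0 = 8. HB_3(8) = 2·3 + 2. Bump = 10. G_1 = 9.
G_1 = 9. HB_4(9) = 2·4 + 1. Bump = 11. G_2 = 10.

11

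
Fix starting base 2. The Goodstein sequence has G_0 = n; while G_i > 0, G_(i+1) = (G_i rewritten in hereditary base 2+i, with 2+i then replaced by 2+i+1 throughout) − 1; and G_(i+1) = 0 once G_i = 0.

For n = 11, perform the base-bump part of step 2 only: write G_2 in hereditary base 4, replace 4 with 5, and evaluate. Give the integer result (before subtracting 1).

15628

i=0: 11 = 2^(2 + 1) + 2 + 1 (b=2); 2→3: 3^(3 + 1) + 3 + 1 = 85; 85−1 = 84
i=1: 84 = 3^(3 + 1) + 3 (b=3); 3→4: 4^(4 + 1) + 4 = 1028; 1028−1 = 1027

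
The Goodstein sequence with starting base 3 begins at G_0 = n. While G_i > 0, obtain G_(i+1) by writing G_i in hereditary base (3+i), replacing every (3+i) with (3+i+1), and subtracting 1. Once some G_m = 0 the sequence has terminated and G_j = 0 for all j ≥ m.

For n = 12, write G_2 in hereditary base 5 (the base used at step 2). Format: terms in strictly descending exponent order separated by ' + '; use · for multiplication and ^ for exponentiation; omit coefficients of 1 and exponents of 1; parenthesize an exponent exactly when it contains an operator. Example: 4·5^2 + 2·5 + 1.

G_0=12  [base 3] 3^2 + 3  →[3↦4]→  4^2 + 4 = 20  −1 ⇒ G_1=19
G_1=19  [base 4] 4^2 + 3  →[4↦5]→  5^2 + 3 = 28  −1 ⇒ G_2=27
G_2=27  [base 5] 5^2 + 2  →[5↦6]→  6^2 + 2 = 38  −1 ⇒ G_3=37

5^2 + 2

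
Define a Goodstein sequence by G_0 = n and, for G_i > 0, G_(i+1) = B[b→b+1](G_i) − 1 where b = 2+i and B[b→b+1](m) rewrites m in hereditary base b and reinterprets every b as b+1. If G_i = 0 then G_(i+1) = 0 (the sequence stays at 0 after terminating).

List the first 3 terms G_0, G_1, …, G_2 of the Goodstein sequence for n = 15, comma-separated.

15, 111, 1283

i=0: 15 = 2^(2 + 1) + 2^2 + 2 + 1 (b=2); 2→3: 3^(3 + 1) + 3^3 + 3 + 1 = 112; 112−1 = 111
i=1: 111 = 3^(3 + 1) + 3^3 + 3 (b=3); 3→4: 4^(4 + 1) + 4^4 + 4 = 1284; 1284−1 = 1283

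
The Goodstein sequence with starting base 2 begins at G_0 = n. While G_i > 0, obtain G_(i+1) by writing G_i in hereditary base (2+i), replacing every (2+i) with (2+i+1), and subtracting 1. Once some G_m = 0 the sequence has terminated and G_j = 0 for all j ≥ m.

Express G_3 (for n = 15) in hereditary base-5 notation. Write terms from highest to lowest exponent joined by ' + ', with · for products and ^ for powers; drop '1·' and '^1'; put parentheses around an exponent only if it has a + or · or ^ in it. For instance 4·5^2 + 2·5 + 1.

5^(5 + 1) + 5^5 + 2

15 —HB2→ 2^(2 + 1) + 2^2 + 2 + 1 —bump→ 3^(3 + 1) + 3^3 + 3 + 1 = 112 —(−1)→ 111
111 —HB3→ 3^(3 + 1) + 3^3 + 3 —bump→ 4^(4 + 1) + 4^4 + 4 = 1284 —(−1)→ 1283
1283 —HB4→ 4^(4 + 1) + 4^4 + 3 —bump→ 5^(5 + 1) + 5^5 + 3 = 18753 —(−1)→ 18752
18752 —HB5→ 5^(5 + 1) + 5^5 + 2 —bump→ 6^(6 + 1) + 6^6 + 2 = 326594 —(−1)→ 326593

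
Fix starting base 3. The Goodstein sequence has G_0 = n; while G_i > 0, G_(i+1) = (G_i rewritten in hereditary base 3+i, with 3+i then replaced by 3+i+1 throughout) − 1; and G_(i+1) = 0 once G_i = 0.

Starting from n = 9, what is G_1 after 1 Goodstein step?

15

i=0: 9 = 3^2 (b=3); 3→4: 4^2 = 16; 16−1 = 15
i=1: 15 = 3·4 + 3 (b=4); 4→5: 3·5 + 3 = 18; 18−1 = 17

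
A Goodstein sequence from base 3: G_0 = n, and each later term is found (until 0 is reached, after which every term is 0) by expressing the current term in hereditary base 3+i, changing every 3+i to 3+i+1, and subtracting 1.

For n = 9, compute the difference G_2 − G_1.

2

(0) 9|_3 = 3^2 ↦ 4^2|_4 = 16 ⇒ 15
(1) 15|_4 = 3·4 + 3 ↦ 3·5 + 3|_5 = 18 ⇒ 17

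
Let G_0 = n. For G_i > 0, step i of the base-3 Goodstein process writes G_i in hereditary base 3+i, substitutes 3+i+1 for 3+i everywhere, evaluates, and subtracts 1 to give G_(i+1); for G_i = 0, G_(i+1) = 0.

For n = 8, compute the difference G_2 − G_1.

[0] 8 ≡ 2·3 + 2 (base 3). Lift 4: 10. −1: 9.
[1] 9 ≡ 2·4 + 1 (base 4). Lift 5: 11. −1: 10.

1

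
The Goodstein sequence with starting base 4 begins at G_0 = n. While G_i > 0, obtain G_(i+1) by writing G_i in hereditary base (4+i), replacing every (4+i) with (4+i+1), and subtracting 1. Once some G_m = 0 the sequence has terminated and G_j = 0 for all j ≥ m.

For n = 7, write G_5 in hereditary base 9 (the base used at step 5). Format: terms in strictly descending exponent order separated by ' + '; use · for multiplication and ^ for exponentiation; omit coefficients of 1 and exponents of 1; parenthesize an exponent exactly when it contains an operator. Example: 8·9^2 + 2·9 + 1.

6

step 0: 7 = 4 + 3; sub 5 for 4: 5 + 3; = 8; G_1 = 8−1 = 7
step 1: 7 = 5 + 2; sub 6 for 5: 6 + 2; = 8; G_2 = 8−1 = 7
step 2: 7 = 6 + 1; sub 7 for 6: 7 + 1; = 8; G_3 = 8−1 = 7
step 3: 7 = 7; sub 8 for 7: 8; = 8; G_4 = 8−1 = 7
step 4: 7 = 7; sub 9 for 8: 7; = 7; G_5 = 7−1 = 6
step 5: 6 = 6; sub 10 for 9: 6; = 6; G_6 = 6−1 = 5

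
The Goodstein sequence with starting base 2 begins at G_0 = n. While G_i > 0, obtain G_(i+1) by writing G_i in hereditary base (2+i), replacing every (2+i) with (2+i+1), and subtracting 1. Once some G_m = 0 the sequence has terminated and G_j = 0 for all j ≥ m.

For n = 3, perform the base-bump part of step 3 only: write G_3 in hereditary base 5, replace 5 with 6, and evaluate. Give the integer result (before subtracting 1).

i=0: 3 = 2 + 1 (b=2); 2→3: 3 + 1 = 4; 4−1 = 3
i=1: 3 = 3 (b=3); 3→4: 4 = 4; 4−1 = 3
i=2: 3 = 3 (b=4); 4→5: 3 = 3; 3−1 = 2
i=3: 2 = 2 (b=5); 5→6: 2 = 2; 2−1 = 1

2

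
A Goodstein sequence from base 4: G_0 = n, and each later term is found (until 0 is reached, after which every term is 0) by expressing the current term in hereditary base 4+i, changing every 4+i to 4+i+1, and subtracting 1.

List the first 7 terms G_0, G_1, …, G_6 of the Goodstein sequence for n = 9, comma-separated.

9, 10, 11, 11, 11, 11, 11

[0] 9 ≡ 2·4 + 1 (base 4). Lift 5: 11. −1: 10.
[1] 10 ≡ 2·5 (base 5). Lift 6: 12. −1: 11.
[2] 11 ≡ 6 + 5 (base 6). Lift 7: 12. −1: 11.
[3] 11 ≡ 7 + 4 (base 7). Lift 8: 12. −1: 11.
[4] 11 ≡ 8 + 3 (base 8). Lift 9: 12. −1: 11.
[5] 11 ≡ 9 + 2 (base 9). Lift 10: 12. −1: 11.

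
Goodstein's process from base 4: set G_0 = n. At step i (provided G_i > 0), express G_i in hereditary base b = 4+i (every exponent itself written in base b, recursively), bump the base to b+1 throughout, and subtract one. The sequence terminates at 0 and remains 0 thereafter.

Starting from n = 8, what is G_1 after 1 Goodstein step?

9

step 0: 8 = 2·4; sub 5 for 4: 2·5; = 10; G_1 = 10−1 = 9
step 1: 9 = 5 + 4; sub 6 for 5: 6 + 4; = 10; G_2 = 10−1 = 9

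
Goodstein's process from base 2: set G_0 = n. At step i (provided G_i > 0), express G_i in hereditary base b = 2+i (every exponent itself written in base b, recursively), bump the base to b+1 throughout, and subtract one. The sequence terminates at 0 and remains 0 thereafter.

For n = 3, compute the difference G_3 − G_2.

G_0 = 3. HB_2(3) = 2 + 1. Bump = 4. G_1 = 3.
G_1 = 3. HB_3(3) = 3. Bump = 4. G_2 = 3.
G_2 = 3. HB_4(3) = 3. Bump = 3. G_3 = 2.

-1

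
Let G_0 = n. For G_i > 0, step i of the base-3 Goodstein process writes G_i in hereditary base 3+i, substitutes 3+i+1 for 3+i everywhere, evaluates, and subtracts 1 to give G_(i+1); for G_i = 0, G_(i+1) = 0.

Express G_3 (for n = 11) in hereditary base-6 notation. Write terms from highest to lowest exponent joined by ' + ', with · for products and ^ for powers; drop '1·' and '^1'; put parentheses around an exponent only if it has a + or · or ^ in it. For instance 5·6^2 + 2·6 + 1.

i=0: 11 = 3^2 + 2 (b=3); 3→4: 4^2 + 2 = 18; 18−1 = 17
i=1: 17 = 4^2 + 1 (b=4); 4→5: 5^2 + 1 = 26; 26−1 = 25
i=2: 25 = 5^2 (b=5); 5→6: 6^2 = 36; 36−1 = 35
i=3: 35 = 5·6 + 5 (b=6); 6→7: 5·7 + 5 = 40; 40−1 = 39

5·6 + 5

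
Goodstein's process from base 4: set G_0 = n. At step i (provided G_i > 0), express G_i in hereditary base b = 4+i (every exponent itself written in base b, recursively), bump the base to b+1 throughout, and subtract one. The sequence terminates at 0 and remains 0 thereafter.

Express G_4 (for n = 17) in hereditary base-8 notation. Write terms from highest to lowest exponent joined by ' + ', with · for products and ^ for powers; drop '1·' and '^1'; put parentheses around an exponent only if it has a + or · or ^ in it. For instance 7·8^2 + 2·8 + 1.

5·8 + 3

i=0: 17 = 4^2 + 1 (b=4); 4→5: 5^2 + 1 = 26; 26−1 = 25
i=1: 25 = 5^2 (b=5); 5→6: 6^2 = 36; 36−1 = 35
i=2: 35 = 5·6 + 5 (b=6); 6→7: 5·7 + 5 = 40; 40−1 = 39
i=3: 39 = 5·7 + 4 (b=7); 7→8: 5·8 + 4 = 44; 44−1 = 43
i=4: 43 = 5·8 + 3 (b=8); 8→9: 5·9 + 3 = 48; 48−1 = 47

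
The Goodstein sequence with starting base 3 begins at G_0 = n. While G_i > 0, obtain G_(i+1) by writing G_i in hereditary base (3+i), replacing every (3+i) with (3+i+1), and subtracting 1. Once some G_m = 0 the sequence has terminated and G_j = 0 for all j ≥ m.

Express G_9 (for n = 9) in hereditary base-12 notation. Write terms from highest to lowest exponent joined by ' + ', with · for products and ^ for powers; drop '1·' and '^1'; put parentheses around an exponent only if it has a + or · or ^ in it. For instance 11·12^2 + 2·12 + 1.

2·12 + 3

G_0=9  [base 3] 3^2  →[3↦4]→  4^2 = 16  −1 ⇒ G_1=15
G_1=15  [base 4] 3·4 + 3  →[4↦5]→  3·5 + 3 = 18  −1 ⇒ G_2=17
G_2=17  [base 5] 3·5 + 2  →[5↦6]→  3·6 + 2 = 20  −1 ⇒ G_3=19
G_3=19  [base 6] 3·6 + 1  →[6↦7]→  3·7 + 1 = 22  −1 ⇒ G_4=21
G_4=21  [base 7] 3·7  →[7↦8]→  3·8 = 24  −1 ⇒ G_5=23
G_5=23  [base 8] 2·8 + 7  →[8↦9]→  2·9 + 7 = 25  −1 ⇒ G_6=24
G_6=24  [base 9] 2·9 + 6  →[9↦10]→  2·10 + 6 = 26  −1 ⇒ G_7=25
G_7=25  [base 10] 2·10 + 5  →[10↦11]→  2·11 + 5 = 27  −1 ⇒ G_8=26
G_8=26  [base 11] 2·11 + 4  →[11↦12]→  2·12 + 4 = 28  −1 ⇒ G_9=27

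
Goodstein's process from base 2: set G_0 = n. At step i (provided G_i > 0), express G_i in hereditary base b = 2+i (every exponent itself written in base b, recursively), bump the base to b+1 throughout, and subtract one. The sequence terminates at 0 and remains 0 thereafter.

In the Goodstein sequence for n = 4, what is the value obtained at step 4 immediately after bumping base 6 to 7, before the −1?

110

step 0: 4 = 2^2; sub 3 for 2: 3^3; = 27; G_1 = 27−1 = 26
step 1: 26 = 2·3^2 + 2·3 + 2; sub 4 for 3: 2·4^2 + 2·4 + 2; = 42; G_2 = 42−1 = 41
step 2: 41 = 2·4^2 + 2·4 + 1; sub 5 for 4: 2·5^2 + 2·5 + 1; = 61; G_3 = 61−1 = 60
step 3: 60 = 2·5^2 + 2·5; sub 6 for 5: 2·6^2 + 2·6; = 84; G_4 = 84−1 = 83
step 4: 83 = 2·6^2 + 6 + 5; sub 7 for 6: 2·7^2 + 7 + 5; = 110; G_5 = 110−1 = 109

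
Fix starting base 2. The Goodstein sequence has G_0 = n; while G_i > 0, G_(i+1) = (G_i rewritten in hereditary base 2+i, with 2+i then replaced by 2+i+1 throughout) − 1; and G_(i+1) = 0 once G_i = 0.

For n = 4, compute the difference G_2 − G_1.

i=0: 4 = 2^2 (b=2); 2→3: 3^3 = 27; 27−1 = 26
i=1: 26 = 2·3^2 + 2·3 + 2 (b=3); 3→4: 2·4^2 + 2·4 + 2 = 42; 42−1 = 41

15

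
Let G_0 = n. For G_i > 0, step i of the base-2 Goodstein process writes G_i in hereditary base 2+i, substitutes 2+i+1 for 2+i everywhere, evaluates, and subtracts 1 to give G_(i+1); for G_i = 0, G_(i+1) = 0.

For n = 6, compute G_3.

i=0: 6 = 2^2 + 2 (b=2); 2→3: 3^3 + 3 = 30; 30−1 = 29
i=1: 29 = 3^3 + 2 (b=3); 3→4: 4^4 + 2 = 258; 258−1 = 257
i=2: 257 = 4^4 + 1 (b=4); 4→5: 5^5 + 1 = 3126; 3126−1 = 3125
i=3: 3125 = 5^5 (b=5); 5→6: 6^6 = 46656; 46656−1 = 46655

3125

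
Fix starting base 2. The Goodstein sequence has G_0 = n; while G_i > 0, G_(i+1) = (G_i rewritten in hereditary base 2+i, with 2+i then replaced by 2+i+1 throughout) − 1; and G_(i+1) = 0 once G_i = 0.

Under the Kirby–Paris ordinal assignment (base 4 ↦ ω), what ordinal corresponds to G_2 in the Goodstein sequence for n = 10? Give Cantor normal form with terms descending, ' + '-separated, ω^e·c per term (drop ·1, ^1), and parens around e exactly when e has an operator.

ω^(ω + 1) + 1

10 —HB2→ 2^(2 + 1) + 2 —bump→ 3^(3 + 1) + 3 = 84 —(−1)→ 83
83 —HB3→ 3^(3 + 1) + 2 —bump→ 4^(4 + 1) + 2 = 1026 —(−1)→ 1025
1025 —HB4→ 4^(4 + 1) + 1 —bump→ 5^(5 + 1) + 1 = 15626 —(−1)→ 15625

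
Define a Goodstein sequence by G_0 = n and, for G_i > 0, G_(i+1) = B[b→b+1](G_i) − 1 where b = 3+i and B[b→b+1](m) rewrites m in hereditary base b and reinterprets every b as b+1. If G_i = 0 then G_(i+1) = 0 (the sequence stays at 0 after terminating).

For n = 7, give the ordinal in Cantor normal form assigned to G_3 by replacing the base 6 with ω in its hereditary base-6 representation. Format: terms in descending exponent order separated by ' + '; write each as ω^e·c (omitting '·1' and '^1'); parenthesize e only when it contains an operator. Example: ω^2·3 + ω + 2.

G_0 = 7. HB_3(7) = 2·3 + 1. Bump = 9. G_1 = 8.
G_1 = 8. HB_4(8) = 2·4. Bump = 10. G_2 = 9.
G_2 = 9. HB_5(9) = 5 + 4. Bump = 10. G_3 = 9.
G_3 = 9. HB_6(9) = 6 + 3. Bump = 10. G_4 = 9.

ω + 3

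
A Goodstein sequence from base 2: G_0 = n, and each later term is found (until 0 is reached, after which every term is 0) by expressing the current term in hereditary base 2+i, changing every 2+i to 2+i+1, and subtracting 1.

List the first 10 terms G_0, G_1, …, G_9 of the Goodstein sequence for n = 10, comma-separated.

G_0 = 10. HB_2(10) = 2^(2 + 1) + 2. Bump = 84. G_1 = 83.
G_1 = 83. HB_3(83) = 3^(3 + 1) + 2. Bump = 1026. G_2 = 1025.
G_2 = 1025. HB_4(1025) = 4^(4 + 1) + 1. Bump = 15626. G_3 = 15625.
G_3 = 15625. HB_5(15625) = 5^(5 + 1). Bump = 279936. G_4 = 279935.
G_4 = 279935. HB_6(279935) = 5·6^6 + 5·6^5 + 5·6^4 + 5·6^3 + 5·6^2 + 5·6 + 5. Bump = 4215755. G_5 = 4215754.
G_5 = 4215754. HB_7(4215754) = 5·7^7 + 5·7^5 + 5·7^4 + 5·7^3 + 5·7^2 + 5·7 + 4. Bump = 84073324. G_6 = 84073323.
G_6 = 84073323. HB_8(84073323) = 5·8^8 + 5·8^5 + 5·8^4 + 5·8^3 + 5·8^2 + 5·8 + 3. Bump = 1937434593. G_7 = 1937434592.
G_7 = 1937434592. HB_9(1937434592) = 5·9^9 + 5·9^5 + 5·9^4 + 5·9^3 + 5·9^2 + 5·9 + 2. Bump = 50000555552. G_8 = 50000555551.
G_8 = 50000555551. HB_10(50000555551) = 5·10^10 + 5·10^5 + 5·10^4 + 5·10^3 + 5·10^2 + 5·10 + 1. Bump = 1426559238831. G_9 = 1426559238830.

10, 83, 1025, 15625, 279935, 4215754, 84073323, 1937434592, 50000555551, 1426559238830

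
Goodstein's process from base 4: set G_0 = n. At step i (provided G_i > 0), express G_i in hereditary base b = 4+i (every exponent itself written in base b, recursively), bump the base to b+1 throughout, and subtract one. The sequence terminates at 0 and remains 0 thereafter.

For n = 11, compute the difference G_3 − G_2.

base 4: 11 = 2·4 + 3; at 5: 2·5 + 3 = 13; next = 12
base 5: 12 = 2·5 + 2; at 6: 2·6 + 2 = 14; next = 13
base 6: 13 = 2·6 + 1; at 7: 2·7 + 1 = 15; next = 14

1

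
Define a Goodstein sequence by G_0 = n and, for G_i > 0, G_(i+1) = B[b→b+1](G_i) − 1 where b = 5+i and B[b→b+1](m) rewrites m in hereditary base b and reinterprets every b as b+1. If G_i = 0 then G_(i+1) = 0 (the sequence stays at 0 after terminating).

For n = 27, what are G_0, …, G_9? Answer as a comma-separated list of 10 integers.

27, 37, 49, 63, 69, 75, 81, 87, 93, 99

(0) 27|_5 = 5^2 + 2 ↦ 6^2 + 2|_6 = 38 ⇒ 37
(1) 37|_6 = 6^2 + 1 ↦ 7^2 + 1|_7 = 50 ⇒ 49
(2) 49|_7 = 7^2 ↦ 8^2|_8 = 64 ⇒ 63
(3) 63|_8 = 7·8 + 7 ↦ 7·9 + 7|_9 = 70 ⇒ 69
(4) 69|_9 = 7·9 + 6 ↦ 7·10 + 6|_10 = 76 ⇒ 75
(5) 75|_10 = 7·10 + 5 ↦ 7·11 + 5|_11 = 82 ⇒ 81
(6) 81|_11 = 7·11 + 4 ↦ 7·12 + 4|_12 = 88 ⇒ 87
(7) 87|_12 = 7·12 + 3 ↦ 7·13 + 3|_13 = 94 ⇒ 93
(8) 93|_13 = 7·13 + 2 ↦ 7·14 + 2|_14 = 100 ⇒ 99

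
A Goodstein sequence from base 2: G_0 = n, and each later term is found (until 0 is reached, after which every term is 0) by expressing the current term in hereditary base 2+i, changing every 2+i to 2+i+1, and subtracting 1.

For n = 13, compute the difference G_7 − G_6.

3352567376

G_0=13  [base 2] 2^(2 + 1) + 2^2 + 1  →[2↦3]→  3^(3 + 1) + 3^3 + 1 = 109  −1 ⇒ G_1=108
G_1=108  [base 3] 3^(3 + 1) + 3^3  →[3↦4]→  4^(4 + 1) + 4^4 = 1280  −1 ⇒ G_2=1279
G_2=1279  [base 4] 4^(4 + 1) + 3·4^3 + 3·4^2 + 3·4 + 3  →[4↦5]→  5^(5 + 1) + 3·5^3 + 3·5^2 + 3·5 + 3 = 16093  −1 ⇒ G_3=16092
G_3=16092  [base 5] 5^(5 + 1) + 3·5^3 + 3·5^2 + 3·5 + 2  →[5↦6]→  6^(6 + 1) + 3·6^3 + 3·6^2 + 3·6 + 2 = 280712  −1 ⇒ G_4=280711
G_4=280711  [base 6] 6^(6 + 1) + 3·6^3 + 3·6^2 + 3·6 + 1  →[6↦7]→  7^(7 + 1) + 3·7^3 + 3·7^2 + 3·7 + 1 = 5765999  −1 ⇒ G_5=5765998
G_5=5765998  [base 7] 7^(7 + 1) + 3·7^3 + 3·7^2 + 3·7  →[7↦8]→  8^(8 + 1) + 3·8^3 + 3·8^2 + 3·8 = 134219480  −1 ⇒ G_6=134219479
G_6=134219479  [base 8] 8^(8 + 1) + 3·8^3 + 3·8^2 + 2·8 + 7  →[8↦9]→  9^(9 + 1) + 3·9^3 + 3·9^2 + 2·9 + 7 = 3486786856  −1 ⇒ G_7=3486786855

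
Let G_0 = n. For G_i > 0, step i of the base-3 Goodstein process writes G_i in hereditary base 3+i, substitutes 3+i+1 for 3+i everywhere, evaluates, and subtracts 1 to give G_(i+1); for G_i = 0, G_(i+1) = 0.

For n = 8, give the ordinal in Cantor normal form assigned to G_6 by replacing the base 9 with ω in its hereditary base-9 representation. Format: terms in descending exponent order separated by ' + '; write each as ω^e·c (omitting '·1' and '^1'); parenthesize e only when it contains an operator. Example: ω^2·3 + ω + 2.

ω + 2

G_0 = 8. HB_3(8) = 2·3 + 2. Bump = 10. G_1 = 9.
G_1 = 9. HB_4(9) = 2·4 + 1. Bump = 11. G_2 = 10.
G_2 = 10. HB_5(10) = 2·5. Bump = 12. G_3 = 11.
G_3 = 11. HB_6(11) = 6 + 5. Bump = 12. G_4 = 11.
G_4 = 11. HB_7(11) = 7 + 4. Bump = 12. G_5 = 11.
G_5 = 11. HB_8(11) = 8 + 3. Bump = 12. G_6 = 11.
G_6 = 11. HB_9(11) = 9 + 2. Bump = 12. G_7 = 11.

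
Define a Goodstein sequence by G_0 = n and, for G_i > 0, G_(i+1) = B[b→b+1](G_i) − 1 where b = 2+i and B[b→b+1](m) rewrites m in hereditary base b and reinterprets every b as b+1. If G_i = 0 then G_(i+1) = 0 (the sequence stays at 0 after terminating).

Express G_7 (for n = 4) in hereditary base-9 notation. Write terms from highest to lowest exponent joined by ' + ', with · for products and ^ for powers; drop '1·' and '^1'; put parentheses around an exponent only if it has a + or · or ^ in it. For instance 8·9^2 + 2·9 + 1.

G_0=4  [base 2] 2^2  →[2↦3]→  3^3 = 27  −1 ⇒ G_1=26
G_1=26  [base 3] 2·3^2 + 2·3 + 2  →[3↦4]→  2·4^2 + 2·4 + 2 = 42  −1 ⇒ G_2=41
G_2=41  [base 4] 2·4^2 + 2·4 + 1  →[4↦5]→  2·5^2 + 2·5 + 1 = 61  −1 ⇒ G_3=60
G_3=60  [base 5] 2·5^2 + 2·5  →[5↦6]→  2·6^2 + 2·6 = 84  −1 ⇒ G_4=83
G_4=83  [base 6] 2·6^2 + 6 + 5  →[6↦7]→  2·7^2 + 7 + 5 = 110  −1 ⇒ G_5=109
G_5=109  [base 7] 2·7^2 + 7 + 4  →[7↦8]→  2·8^2 + 8 + 4 = 140  −1 ⇒ G_6=139
G_6=139  [base 8] 2·8^2 + 8 + 3  →[8↦9]→  2·9^2 + 9 + 3 = 174  −1 ⇒ G_7=173
G_7=173  [base 9] 2·9^2 + 9 + 2  →[9↦10]→  2·10^2 + 10 + 2 = 212  −1 ⇒ G_8=211

2·9^2 + 9 + 2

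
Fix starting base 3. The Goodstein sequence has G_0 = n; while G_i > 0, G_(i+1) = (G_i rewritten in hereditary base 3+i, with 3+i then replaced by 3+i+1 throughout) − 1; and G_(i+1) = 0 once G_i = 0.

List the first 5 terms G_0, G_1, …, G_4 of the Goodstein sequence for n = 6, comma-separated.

6, 7, 7, 7, 7

[0] 6 ≡ 2·3 (base 3). Lift 4: 8. −1: 7.
[1] 7 ≡ 4 + 3 (base 4). Lift 5: 8. −1: 7.
[2] 7 ≡ 5 + 2 (base 5). Lift 6: 8. −1: 7.
[3] 7 ≡ 6 + 1 (base 6). Lift 7: 8. −1: 7.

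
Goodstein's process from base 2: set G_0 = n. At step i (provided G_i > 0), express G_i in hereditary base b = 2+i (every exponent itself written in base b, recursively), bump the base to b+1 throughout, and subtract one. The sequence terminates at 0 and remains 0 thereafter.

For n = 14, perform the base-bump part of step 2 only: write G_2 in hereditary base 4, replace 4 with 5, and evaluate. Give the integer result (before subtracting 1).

i=0: 14 = 2^(2 + 1) + 2^2 + 2 (b=2); 2→3: 3^(3 + 1) + 3^3 + 3 = 111; 111−1 = 110
i=1: 110 = 3^(3 + 1) + 3^3 + 2 (b=3); 3→4: 4^(4 + 1) + 4^4 + 2 = 1282; 1282−1 = 1281
i=2: 1281 = 4^(4 + 1) + 4^4 + 1 (b=4); 4→5: 5^(5 + 1) + 5^5 + 1 = 18751; 18751−1 = 18750

18751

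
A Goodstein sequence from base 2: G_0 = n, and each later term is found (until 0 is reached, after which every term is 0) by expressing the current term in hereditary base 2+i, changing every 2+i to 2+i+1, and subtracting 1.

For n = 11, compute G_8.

70077777775

i=0: 11 = 2^(2 + 1) + 2 + 1 (b=2); 2→3: 3^(3 + 1) + 3 + 1 = 85; 85−1 = 84
i=1: 84 = 3^(3 + 1) + 3 (b=3); 3→4: 4^(4 + 1) + 4 = 1028; 1028−1 = 1027
i=2: 1027 = 4^(4 + 1) + 3 (b=4); 4→5: 5^(5 + 1) + 3 = 15628; 15628−1 = 15627
i=3: 15627 = 5^(5 + 1) + 2 (b=5); 5→6: 6^(6 + 1) + 2 = 279938; 279938−1 = 279937
i=4: 279937 = 6^(6 + 1) + 1 (b=6); 6→7: 7^(7 + 1) + 1 = 5764802; 5764802−1 = 5764801
i=5: 5764801 = 7^(7 + 1) (b=7); 7→8: 8^(8 + 1) = 134217728; 134217728−1 = 134217727
i=6: 134217727 = 7·8^8 + 7·8^7 + 7·8^6 + 7·8^5 + 7·8^4 + 7·8^3 + 7·8^2 + 7·8 + 7 (b=8); 8→9: 7·9^9 + 7·9^7 + 7·9^6 + 7·9^5 + 7·9^4 + 7·9^3 + 7·9^2 + 7·9 + 7 = 2749609303; 2749609303−1 = 2749609302
i=7: 2749609302 = 7·9^9 + 7·9^7 + 7·9^6 + 7·9^5 + 7·9^4 + 7·9^3 + 7·9^2 + 7·9 + 6 (b=9); 9→10: 7·10^10 + 7·10^7 + 7·10^6 + 7·10^5 + 7·10^4 + 7·10^3 + 7·10^2 + 7·10 + 6 = 70077777776; 70077777776−1 = 70077777775
i=8: 70077777775 = 7·10^10 + 7·10^7 + 7·10^6 + 7·10^5 + 7·10^4 + 7·10^3 + 7·10^2 + 7·10 + 5 (b=10); 10→11: 7·11^11 + 7·11^7 + 7·11^6 + 7·11^5 + 7·11^4 + 7·11^3 + 7·11^2 + 7·11 + 5 = 1997331745491; 1997331745491−1 = 1997331745490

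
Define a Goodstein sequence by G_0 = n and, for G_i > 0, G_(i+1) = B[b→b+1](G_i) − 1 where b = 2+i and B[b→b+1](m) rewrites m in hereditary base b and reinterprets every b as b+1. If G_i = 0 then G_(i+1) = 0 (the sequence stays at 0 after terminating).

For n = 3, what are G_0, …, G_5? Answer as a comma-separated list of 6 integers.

3, 3, 3, 2, 1, 0

G_0=3  [base 2] 2 + 1  →[2↦3]→  3 + 1 = 4  −1 ⇒ G_1=3
G_1=3  [base 3] 3  →[3↦4]→  4 = 4  −1 ⇒ G_2=3
G_2=3  [base 4] 3  →[4↦5]→  3 = 3  −1 ⇒ G_3=2
G_3=2  [base 5] 2  →[5↦6]→  2 = 2  −1 ⇒ G_4=1
G_4=1  [base 6] 1  →[6↦7]→  1 = 1  −1 ⇒ G_5=0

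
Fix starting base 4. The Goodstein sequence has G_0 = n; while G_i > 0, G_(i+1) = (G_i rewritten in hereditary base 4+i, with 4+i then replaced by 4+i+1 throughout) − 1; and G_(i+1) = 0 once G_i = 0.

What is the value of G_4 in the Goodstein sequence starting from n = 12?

(0) 12|_4 = 3·4 ↦ 3·5|_5 = 15 ⇒ 14
(1) 14|_5 = 2·5 + 4 ↦ 2·6 + 4|_6 = 16 ⇒ 15
(2) 15|_6 = 2·6 + 3 ↦ 2·7 + 3|_7 = 17 ⇒ 16
(3) 16|_7 = 2·7 + 2 ↦ 2·8 + 2|_8 = 18 ⇒ 17
(4) 17|_8 = 2·8 + 1 ↦ 2·9 + 1|_9 = 19 ⇒ 18

17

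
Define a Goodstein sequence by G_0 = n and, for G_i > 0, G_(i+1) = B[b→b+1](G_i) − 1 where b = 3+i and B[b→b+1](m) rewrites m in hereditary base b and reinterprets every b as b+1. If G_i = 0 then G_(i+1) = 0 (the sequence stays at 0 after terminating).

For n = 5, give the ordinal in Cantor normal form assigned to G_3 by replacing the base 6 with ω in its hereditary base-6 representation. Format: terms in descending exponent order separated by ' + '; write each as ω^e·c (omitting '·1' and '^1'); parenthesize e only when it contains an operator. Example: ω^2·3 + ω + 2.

5

base 3: 5 = 3 + 2; at 4: 4 + 2 = 6; next = 5
base 4: 5 = 4 + 1; at 5: 5 + 1 = 6; next = 5
base 5: 5 = 5; at 6: 6 = 6; next = 5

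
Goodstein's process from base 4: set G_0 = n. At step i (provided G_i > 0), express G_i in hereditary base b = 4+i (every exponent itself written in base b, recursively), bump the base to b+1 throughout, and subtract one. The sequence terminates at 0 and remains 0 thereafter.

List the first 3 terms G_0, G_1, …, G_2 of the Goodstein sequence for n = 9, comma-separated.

9, 10, 11

G_0=9  [base 4] 2·4 + 1  →[4↦5]→  2·5 + 1 = 11  −1 ⇒ G_1=10
G_1=10  [base 5] 2·5  →[5↦6]→  2·6 = 12  −1 ⇒ G_2=11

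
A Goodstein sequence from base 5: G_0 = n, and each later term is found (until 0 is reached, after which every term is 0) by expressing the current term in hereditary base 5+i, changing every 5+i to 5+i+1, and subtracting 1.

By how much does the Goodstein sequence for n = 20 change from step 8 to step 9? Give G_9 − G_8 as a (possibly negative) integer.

1

i=0: 20 = 4·5 (b=5); 5→6: 4·6 = 24; 24−1 = 23
i=1: 23 = 3·6 + 5 (b=6); 6→7: 3·7 + 5 = 26; 26−1 = 25
i=2: 25 = 3·7 + 4 (b=7); 7→8: 3·8 + 4 = 28; 28−1 = 27
i=3: 27 = 3·8 + 3 (b=8); 8→9: 3·9 + 3 = 30; 30−1 = 29
i=4: 29 = 3·9 + 2 (b=9); 9→10: 3·10 + 2 = 32; 32−1 = 31
i=5: 31 = 3·10 + 1 (b=10); 10→11: 3·11 + 1 = 34; 34−1 = 33
i=6: 33 = 3·11 (b=11); 11→12: 3·12 = 36; 36−1 = 35
i=7: 35 = 2·12 + 11 (b=12); 12→13: 2·13 + 11 = 37; 37−1 = 36
i=8: 36 = 2·13 + 10 (b=13); 13→14: 2·14 + 10 = 38; 38−1 = 37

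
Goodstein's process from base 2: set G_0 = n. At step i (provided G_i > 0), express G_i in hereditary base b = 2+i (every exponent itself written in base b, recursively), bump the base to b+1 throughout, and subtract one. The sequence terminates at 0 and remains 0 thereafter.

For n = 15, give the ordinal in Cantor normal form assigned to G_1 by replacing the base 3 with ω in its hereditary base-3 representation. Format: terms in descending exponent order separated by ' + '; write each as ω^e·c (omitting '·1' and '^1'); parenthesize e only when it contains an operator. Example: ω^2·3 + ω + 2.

G_0=15  [base 2] 2^(2 + 1) + 2^2 + 2 + 1  →[2↦3]→  3^(3 + 1) + 3^3 + 3 + 1 = 112  −1 ⇒ G_1=111
G_1=111  [base 3] 3^(3 + 1) + 3^3 + 3  →[3↦4]→  4^(4 + 1) + 4^4 + 4 = 1284  −1 ⇒ G_2=1283

ω^(ω + 1) + ω^ω + ω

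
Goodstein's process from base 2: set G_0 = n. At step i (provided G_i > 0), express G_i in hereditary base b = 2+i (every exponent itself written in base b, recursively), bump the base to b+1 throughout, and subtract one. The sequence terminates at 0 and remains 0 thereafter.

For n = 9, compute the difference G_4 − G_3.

130901

G_0 = 9. HB_2(9) = 2^(2 + 1) + 1. Bump = 82. G_1 = 81.
G_1 = 81. HB_3(81) = 3^(3 + 1). Bump = 1024. G_2 = 1023.
G_2 = 1023. HB_4(1023) = 3·4^4 + 3·4^3 + 3·4^2 + 3·4 + 3. Bump = 9843. G_3 = 9842.
G_3 = 9842. HB_5(9842) = 3·5^5 + 3·5^3 + 3·5^2 + 3·5 + 2. Bump = 140744. G_4 = 140743.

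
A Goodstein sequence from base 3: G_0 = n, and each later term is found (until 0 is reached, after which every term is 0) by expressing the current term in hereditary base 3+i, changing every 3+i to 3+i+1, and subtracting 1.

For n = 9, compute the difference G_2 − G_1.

2

G_0=9  [base 3] 3^2  →[3↦4]→  4^2 = 16  −1 ⇒ G_1=15
G_1=15  [base 4] 3·4 + 3  →[4↦5]→  3·5 + 3 = 18  −1 ⇒ G_2=17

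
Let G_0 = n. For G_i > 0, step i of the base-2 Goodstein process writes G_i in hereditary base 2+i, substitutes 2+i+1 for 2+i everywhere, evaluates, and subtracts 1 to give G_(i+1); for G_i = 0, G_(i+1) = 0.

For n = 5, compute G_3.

5 —HB2→ 2^2 + 1 —bump→ 3^3 + 1 = 28 —(−1)→ 27
27 —HB3→ 3^3 —bump→ 4^4 = 256 —(−1)→ 255
255 —HB4→ 3·4^3 + 3·4^2 + 3·4 + 3 —bump→ 3·5^3 + 3·5^2 + 3·5 + 3 = 468 —(−1)→ 467

467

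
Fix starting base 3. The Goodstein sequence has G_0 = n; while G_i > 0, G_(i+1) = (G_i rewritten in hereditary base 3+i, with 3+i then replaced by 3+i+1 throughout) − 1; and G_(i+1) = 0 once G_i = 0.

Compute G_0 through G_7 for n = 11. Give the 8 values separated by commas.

11, 17, 25, 35, 39, 43, 47, 51

[0] 11 ≡ 3^2 + 2 (base 3). Lift 4: 18. −1: 17.
[1] 17 ≡ 4^2 + 1 (base 4). Lift 5: 26. −1: 25.
[2] 25 ≡ 5^2 (base 5). Lift 6: 36. −1: 35.
[3] 35 ≡ 5·6 + 5 (base 6). Lift 7: 40. −1: 39.
[4] 39 ≡ 5·7 + 4 (base 7). Lift 8: 44. −1: 43.
[5] 43 ≡ 5·8 + 3 (base 8). Lift 9: 48. −1: 47.
[6] 47 ≡ 5·9 + 2 (base 9). Lift 10: 52. −1: 51.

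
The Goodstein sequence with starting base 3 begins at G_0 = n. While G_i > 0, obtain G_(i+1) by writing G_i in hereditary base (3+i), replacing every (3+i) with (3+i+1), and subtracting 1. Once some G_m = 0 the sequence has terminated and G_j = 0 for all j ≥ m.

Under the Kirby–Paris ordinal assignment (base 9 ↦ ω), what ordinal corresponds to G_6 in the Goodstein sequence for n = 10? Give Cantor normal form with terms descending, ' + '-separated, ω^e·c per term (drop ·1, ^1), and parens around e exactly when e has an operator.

(0) 10|_3 = 3^2 + 1 ↦ 4^2 + 1|_4 = 17 ⇒ 16
(1) 16|_4 = 4^2 ↦ 5^2|_5 = 25 ⇒ 24
(2) 24|_5 = 4·5 + 4 ↦ 4·6 + 4|_6 = 28 ⇒ 27
(3) 27|_6 = 4·6 + 3 ↦ 4·7 + 3|_7 = 31 ⇒ 30
(4) 30|_7 = 4·7 + 2 ↦ 4·8 + 2|_8 = 34 ⇒ 33
(5) 33|_8 = 4·8 + 1 ↦ 4·9 + 1|_9 = 37 ⇒ 36
(6) 36|_9 = 4·9 ↦ 4·10|_10 = 40 ⇒ 39

ω·4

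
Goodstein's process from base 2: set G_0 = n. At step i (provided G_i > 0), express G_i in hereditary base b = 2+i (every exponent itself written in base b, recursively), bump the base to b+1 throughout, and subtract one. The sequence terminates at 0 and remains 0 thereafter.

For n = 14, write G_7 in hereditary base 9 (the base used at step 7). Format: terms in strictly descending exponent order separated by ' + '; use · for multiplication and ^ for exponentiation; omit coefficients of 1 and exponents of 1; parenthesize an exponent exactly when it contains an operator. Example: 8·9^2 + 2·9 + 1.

9^(9 + 1) + 5·9^5 + 5·9^4 + 5·9^3 + 5·9^2 + 5·9 + 2

[0] 14 ≡ 2^(2 + 1) + 2^2 + 2 (base 2). Lift 3: 111. −1: 110.
[1] 110 ≡ 3^(3 + 1) + 3^3 + 2 (base 3). Lift 4: 1282. −1: 1281.
[2] 1281 ≡ 4^(4 + 1) + 4^4 + 1 (base 4). Lift 5: 18751. −1: 18750.
[3] 18750 ≡ 5^(5 + 1) + 5^5 (base 5). Lift 6: 326592. −1: 326591.
[4] 326591 ≡ 6^(6 + 1) + 5·6^5 + 5·6^4 + 5·6^3 + 5·6^2 + 5·6 + 5 (base 6). Lift 7: 5862841. −1: 5862840.
[5] 5862840 ≡ 7^(7 + 1) + 5·7^5 + 5·7^4 + 5·7^3 + 5·7^2 + 5·7 + 4 (base 7). Lift 8: 134404972. −1: 134404971.
[6] 134404971 ≡ 8^(8 + 1) + 5·8^5 + 5·8^4 + 5·8^3 + 5·8^2 + 5·8 + 3 (base 8). Lift 9: 3487116549. −1: 3487116548.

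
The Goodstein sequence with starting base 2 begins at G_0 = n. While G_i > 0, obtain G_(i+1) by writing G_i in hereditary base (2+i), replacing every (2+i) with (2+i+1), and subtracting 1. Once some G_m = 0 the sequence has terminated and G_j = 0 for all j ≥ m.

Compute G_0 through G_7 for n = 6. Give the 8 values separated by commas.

6, 29, 257, 3125, 46655, 98039, 187243, 332147

6 —HB2→ 2^2 + 2 —bump→ 3^3 + 3 = 30 —(−1)→ 29
29 —HB3→ 3^3 + 2 —bump→ 4^4 + 2 = 258 —(−1)→ 257
257 —HB4→ 4^4 + 1 —bump→ 5^5 + 1 = 3126 —(−1)→ 3125
3125 —HB5→ 5^5 —bump→ 6^6 = 46656 —(−1)→ 46655
46655 —HB6→ 5·6^5 + 5·6^4 + 5·6^3 + 5·6^2 + 5·6 + 5 —bump→ 5·7^5 + 5·7^4 + 5·7^3 + 5·7^2 + 5·7 + 5 = 98040 —(−1)→ 98039
98039 —HB7→ 5·7^5 + 5·7^4 + 5·7^3 + 5·7^2 + 5·7 + 4 —bump→ 5·8^5 + 5·8^4 + 5·8^3 + 5·8^2 + 5·8 + 4 = 187244 —(−1)→ 187243
187243 —HB8→ 5·8^5 + 5·8^4 + 5·8^3 + 5·8^2 + 5·8 + 3 —bump→ 5·9^5 + 5·9^4 + 5·9^3 + 5·9^2 + 5·9 + 3 = 332148 —(−1)→ 332147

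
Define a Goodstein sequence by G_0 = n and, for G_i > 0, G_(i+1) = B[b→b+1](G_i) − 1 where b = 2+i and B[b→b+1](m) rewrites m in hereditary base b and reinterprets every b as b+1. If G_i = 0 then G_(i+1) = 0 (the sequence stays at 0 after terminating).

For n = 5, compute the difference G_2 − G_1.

228

G_0 = 5. HB_2(5) = 2^2 + 1. Bump = 28. G_1 = 27.
G_1 = 27. HB_3(27) = 3^3. Bump = 256. G_2 = 255.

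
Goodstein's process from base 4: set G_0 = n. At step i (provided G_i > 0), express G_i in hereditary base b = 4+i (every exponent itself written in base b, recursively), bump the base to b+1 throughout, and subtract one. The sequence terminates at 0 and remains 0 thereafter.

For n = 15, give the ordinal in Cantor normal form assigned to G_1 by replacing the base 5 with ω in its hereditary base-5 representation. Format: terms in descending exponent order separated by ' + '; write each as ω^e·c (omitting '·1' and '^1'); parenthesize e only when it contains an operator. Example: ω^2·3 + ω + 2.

ω·3 + 2

[0] 15 ≡ 3·4 + 3 (base 4). Lift 5: 18. −1: 17.
[1] 17 ≡ 3·5 + 2 (base 5). Lift 6: 20. −1: 19.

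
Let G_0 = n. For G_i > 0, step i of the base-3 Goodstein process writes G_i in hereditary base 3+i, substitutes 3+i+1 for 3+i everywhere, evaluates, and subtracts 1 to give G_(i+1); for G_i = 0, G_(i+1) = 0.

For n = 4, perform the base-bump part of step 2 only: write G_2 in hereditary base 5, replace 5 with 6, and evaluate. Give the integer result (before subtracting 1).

base 3: 4 = 3 + 1; at 4: 4 + 1 = 5; next = 4
base 4: 4 = 4; at 5: 5 = 5; next = 4

4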